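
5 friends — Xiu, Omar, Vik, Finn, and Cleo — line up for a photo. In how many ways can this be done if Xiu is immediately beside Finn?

48

Treat {Xiu, Finn} as a single unit. There are 4 units to order, and the pair itself can be ordered 2 ways.
That gives 2 × 4! = 2 × 24 = 48.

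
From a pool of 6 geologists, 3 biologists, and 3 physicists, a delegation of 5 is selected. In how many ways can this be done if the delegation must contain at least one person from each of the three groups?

540

Unrestricted: C(12,5) = 792 ways to pick any 5 of the 12.
Subtract selections that omit an entire group: no geologists → C(6,5) = 6; no biologists → C(9,5) = 126; no physicists → C(9,5) = 126.
Add back selections omitting two groups (i.e. drawn from a single group): C(6,5) + C(3,5) + C(3,5) = 6.
By inclusion–exclusion: 792 − 258 + 6 = 540.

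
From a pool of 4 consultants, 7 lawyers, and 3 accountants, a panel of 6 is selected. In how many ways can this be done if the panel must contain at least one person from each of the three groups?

2331

Total 6-person selections from all 14: C(14,6) = 3003.
Subtract selections that omit an entire group: no consultants → C(10,6) = 210; no lawyers → C(7,6) = 7; no accountants → C(11,6) = 462.
Add back selections omitting two groups (i.e. drawn from a single group): C(4,6) + C(7,6) + C(3,6) = 7.
By inclusion–exclusion: 3003 − 679 + 7 = 2331.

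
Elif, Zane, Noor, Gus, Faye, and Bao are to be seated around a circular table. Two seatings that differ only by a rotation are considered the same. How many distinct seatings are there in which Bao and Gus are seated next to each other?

48

Treat {Bao, Gus} as one unit (2 internal orders) and seat the resulting 5 units around the table: (4)! circular arrangements.
So 2 × (4)! = 2 × 24 = 48.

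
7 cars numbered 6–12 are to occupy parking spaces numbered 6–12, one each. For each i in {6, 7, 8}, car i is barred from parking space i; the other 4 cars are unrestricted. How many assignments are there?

3216

Let Aᵢ (for i ∈ {6, 7, 8}) be the placements that put car i in its forbidden parking space. Any j of these fix j positions, leaving (7−j)! ways to fill the rest, and there are C(3,j) ways to pick which j.
By inclusion–exclusion, the number of valid placements is Σ_{j=0}^{3} (−1)^j C(3,j)·(7−j)!.
Computing: 5040 − 2160 + 360 − 24 = 3216.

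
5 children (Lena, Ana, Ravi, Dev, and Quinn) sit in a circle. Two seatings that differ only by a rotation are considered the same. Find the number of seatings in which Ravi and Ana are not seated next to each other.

12

All circular seatings of 5 people number (4)! = 24.
Seatings with Ravi beside Ana: treat them as a block with 2 internal orders, giving 2 × (3)! = 12.
Subtracting, 24 − 12 = 12.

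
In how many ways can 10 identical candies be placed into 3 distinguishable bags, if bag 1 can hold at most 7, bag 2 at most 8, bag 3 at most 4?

Without the upper bounds there are C(12,2) = 66 ways to split 10 among 3 bags.
Subtract solutions that violate a single cap (substitute x_i' = x_i − (cap_i+1)): x_1 ≥ 8 gives C(4,2) = 6; x_2 ≥ 9 gives C(3,2) = 3; x_3 ≥ 5 gives C(7,2) = 21. Together 30.
No two caps can be exceeded simultaneously, so the pair terms are all 0.
By inclusion–exclusion the count is 66 − 30 + 0 = 36.

36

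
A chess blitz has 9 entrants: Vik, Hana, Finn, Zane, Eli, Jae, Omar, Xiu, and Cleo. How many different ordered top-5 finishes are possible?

15120

This is an ordered selection of 5 from 9: P(9,5).
That gives 9 × 8 × 7 × 6 × 5 = 15120.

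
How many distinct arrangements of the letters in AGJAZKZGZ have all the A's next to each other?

Treat the 2 copies of A as a single block. The multiset to arrange is then {AA, G, G, J, K, Z, Z, Z}, 8 items in all.
That gives (8)!/(3!·2!) = 3360 arrangements.

3360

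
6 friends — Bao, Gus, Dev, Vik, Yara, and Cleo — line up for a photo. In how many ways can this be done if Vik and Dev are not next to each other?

480

Of the 6! = 720 arrangements, those with Vik and Dev adjacent number 2 × 5! = 240 (treat the pair as a block with 2 internal orders).
Complementary counting: 720 − 240 = 480.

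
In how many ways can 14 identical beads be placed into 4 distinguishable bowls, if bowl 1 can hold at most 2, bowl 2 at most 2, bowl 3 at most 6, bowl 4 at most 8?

Ignoring the caps, the number of non-negative solutions to x_1+…+x_4 = 14 is C(17,3) = 680.
Subtract solutions that violate a single cap (substitute x_i' = x_i − (cap_i+1)): x_1 ≥ 3 gives C(14,3) = 364; x_2 ≥ 3 gives C(14,3) = 364; x_3 ≥ 7 gives C(10,3) = 120; x_4 ≥ 9 gives C(8,3) = 56. Together 904.
Add back pairs where two caps are both exceeded: 165 + 35 + 10 + 35 + 10 + 0 = 255.
Subtract triples: 4 + 0 + 0 + 0 = 4.
By inclusion–exclusion the count is 680 − 904 + 255 − 4 = 27.

27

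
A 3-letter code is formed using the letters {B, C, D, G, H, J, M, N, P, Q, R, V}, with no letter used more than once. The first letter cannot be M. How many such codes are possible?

The first letter has 12−1 = 11 choices (anything except M).
The remaining 2 letters are filled from the other 11 symbols without repetition: 11 × 10 = 110.
Total: 11 × 110 = 1210.

1210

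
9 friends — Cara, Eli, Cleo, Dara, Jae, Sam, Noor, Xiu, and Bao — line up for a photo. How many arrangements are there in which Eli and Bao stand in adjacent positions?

80640

Treat {Eli, Bao} as a single unit. There are 8 units to order, and the pair itself can be ordered 2 ways.
So the count is 2·(8)! = 80640.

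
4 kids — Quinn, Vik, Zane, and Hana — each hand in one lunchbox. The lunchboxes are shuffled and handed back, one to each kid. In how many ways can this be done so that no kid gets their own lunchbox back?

9

This is the derangement count D_4: permutations of 4 items with no fixed point.
By inclusion–exclusion this is Σ_{j=0}^{4} (−1)^j C(4,j)·(4−j)!.
Computing: 24 − 24 + 12 − 4 + 1 = 9.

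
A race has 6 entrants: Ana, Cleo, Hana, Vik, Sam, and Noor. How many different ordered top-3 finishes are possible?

This is an ordered selection of 3 from 6: P(6,3).
That gives 6 × 5 × 4 = 120.

120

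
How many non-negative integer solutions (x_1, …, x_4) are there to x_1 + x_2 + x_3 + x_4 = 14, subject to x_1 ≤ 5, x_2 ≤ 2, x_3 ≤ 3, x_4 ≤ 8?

30

By stars and bars, unrestricted non-negative solutions to x_1+…+x_4 = 14 number C(14+3,3) = 680.
Subtract solutions that violate a single cap (substitute x_i' = x_i − (cap_i+1)): x_1 ≥ 6 gives C(11,3) = 165; x_2 ≥ 3 gives C(14,3) = 364; x_3 ≥ 4 gives C(13,3) = 286; x_4 ≥ 9 gives C(8,3) = 56. Together 871.
Add back pairs where two caps are both exceeded: 56 + 35 + 0 + 120 + 10 + 4 = 225.
Subtract triples: 4 + 0 + 0 + 0 = 4.
By inclusion–exclusion the count is 680 − 871 + 225 − 4 = 30.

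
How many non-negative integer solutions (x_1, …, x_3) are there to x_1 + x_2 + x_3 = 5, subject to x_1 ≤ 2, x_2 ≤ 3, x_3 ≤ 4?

11

By stars and bars, unrestricted non-negative solutions to x_1+…+x_3 = 5 number C(5+2,2) = 21.
Subtract solutions that violate a single cap (substitute x_i' = x_i − (cap_i+1)): x_1 ≥ 3 gives C(4,2) = 6; x_2 ≥ 4 gives C(3,2) = 3; x_3 ≥ 5 gives C(2,2) = 1. Together 10.
No two caps can be exceeded simultaneously, so the pair terms are all 0.
By inclusion–exclusion the count is 21 − 10 + 0 = 11.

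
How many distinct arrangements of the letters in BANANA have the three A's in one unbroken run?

12

Treat the 3 copies of A as a single block. The multiset to arrange is then {AAA, B, N, N}, 4 items in all.
That gives (4)!/(2!) = 12 arrangements.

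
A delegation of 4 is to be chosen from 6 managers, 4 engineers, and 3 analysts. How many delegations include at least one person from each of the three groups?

360

With no constraint there are C(13,4) = 715 possible selections.
Selections missing a whole group: no managers → C(7,4) = 35; no engineers → C(9,4) = 126; no analysts → C(10,4) = 210.
Add back selections omitting two groups (i.e. drawn from a single group): C(6,4) + C(4,4) + C(3,4) = 16.
By inclusion–exclusion: 715 − 371 + 16 = 360.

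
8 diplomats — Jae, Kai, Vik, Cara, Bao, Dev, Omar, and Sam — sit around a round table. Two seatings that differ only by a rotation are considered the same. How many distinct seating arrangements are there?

Around a circle, 8 distinct people have 8!/8 = (7)! = 5040 rotationally distinct seatings.

5040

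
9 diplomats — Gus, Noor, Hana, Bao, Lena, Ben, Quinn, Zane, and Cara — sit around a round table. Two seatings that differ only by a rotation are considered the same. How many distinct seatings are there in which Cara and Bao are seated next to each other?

10080

Glue Cara and Bao into a block (2 internal orders). Seating 8 units around a circle gives (7)! arrangements.
So 2 × (7)! = 2 × 5040 = 10080.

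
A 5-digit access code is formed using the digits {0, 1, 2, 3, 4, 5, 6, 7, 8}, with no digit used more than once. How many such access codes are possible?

Choose and order 5 of the 9 symbols: the first digit has 9 options, the next 8, and so on down to 5.
9 × 8 × 7 × 6 × 5 = 15120.

15120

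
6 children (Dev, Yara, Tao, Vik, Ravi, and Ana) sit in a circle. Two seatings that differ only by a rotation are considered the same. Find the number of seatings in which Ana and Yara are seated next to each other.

Treat {Ana, Yara} as one unit (2 internal orders) and seat the resulting 5 units around the table: (4)! circular arrangements.
So 2 × (4)! = 2 × 24 = 48.

48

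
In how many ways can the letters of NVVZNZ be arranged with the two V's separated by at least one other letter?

Total arrangements of NVVZNZ: 6!/(2!·2!·2!) = 90.
Arrangements with the V's together: treat VV as one letter, giving (5)!/(2!·2!) = 30.
Subtracting, 90 − 30 = 60 arrangements keep the V's apart.

60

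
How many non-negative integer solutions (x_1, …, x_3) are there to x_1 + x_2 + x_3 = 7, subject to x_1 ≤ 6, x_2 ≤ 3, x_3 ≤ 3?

15

Without the upper bounds there are C(9,2) = 36 ways to split 7 among 3 variables.
Subtract solutions that violate a single cap (substitute x_i' = x_i − (cap_i+1)): x_1 ≥ 7 gives C(2,2) = 1; x_2 ≥ 4 gives C(5,2) = 10; x_3 ≥ 4 gives C(5,2) = 10. Together 21.
No two caps can be exceeded simultaneously, so the pair terms are all 0.
By inclusion–exclusion the count is 36 − 21 + 0 = 15.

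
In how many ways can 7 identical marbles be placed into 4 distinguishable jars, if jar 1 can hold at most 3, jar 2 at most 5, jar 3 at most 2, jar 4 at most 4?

Without the upper bounds there are C(10,3) = 120 ways to split 7 among 4 jars.
Subtract solutions that violate a single cap (substitute x_i' = x_i − (cap_i+1)): x_1 ≥ 4 gives C(6,3) = 20; x_2 ≥ 6 gives C(4,3) = 4; x_3 ≥ 3 gives C(7,3) = 35; x_4 ≥ 5 gives C(5,3) = 10. Together 69.
Add back pairs where two caps are both exceeded: 0 + 1 + 0 + 0 + 0 + 0 = 1.
By inclusion–exclusion the count is 120 − 69 + 1 = 52.

52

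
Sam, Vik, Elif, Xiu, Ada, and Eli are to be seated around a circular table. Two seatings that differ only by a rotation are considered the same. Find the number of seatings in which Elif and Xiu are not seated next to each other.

Without the restriction there are (5)! = 120 seatings.
Seatings with Elif beside Xiu: treat them as a block with 2 internal orders, giving 2 × (4)! = 48.
Subtracting, 120 − 48 = 72.

72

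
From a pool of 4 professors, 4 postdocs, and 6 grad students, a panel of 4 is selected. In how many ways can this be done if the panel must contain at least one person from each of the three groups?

Unrestricted: C(14,4) = 1001 ways to pick any 4 of the 14.
Subtract selections that omit an entire group: no professors → C(10,4) = 210; no postdocs → C(10,4) = 210; no grad students → C(8,4) = 70.
Add back selections omitting two groups (i.e. drawn from a single group): C(4,4) + C(4,4) + C(6,4) = 17.
By inclusion–exclusion: 1001 − 490 + 17 = 528.

528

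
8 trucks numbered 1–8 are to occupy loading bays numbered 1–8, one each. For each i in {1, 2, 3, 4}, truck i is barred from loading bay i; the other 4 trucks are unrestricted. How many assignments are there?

24024

Let Aᵢ (for 1 ≤ i ≤ 4) be the placements that put truck i in its forbidden loading bay. Any j of these fix j positions, leaving (8−j)! ways to fill the rest, and there are C(4,j) ways to pick which j.
By inclusion–exclusion, the number of valid placements is Σ_{j=0}^{4} (−1)^j C(4,j)·(8−j)!.
Computing: 40320 − 20160 + 4320 − 480 + 24 = 24024.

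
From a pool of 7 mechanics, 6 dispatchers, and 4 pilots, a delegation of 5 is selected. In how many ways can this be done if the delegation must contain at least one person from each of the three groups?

Unrestricted: C(17,5) = 6188 ways to pick any 5 of the 17.
Selections missing a whole group: no mechanics → C(10,5) = 252; no dispatchers → C(11,5) = 462; no pilots → C(13,5) = 1287.
Add back selections omitting two groups (i.e. drawn from a single group): C(7,5) + C(6,5) + C(4,5) = 27.
By inclusion–exclusion: 6188 − 2001 + 27 = 4214.

4214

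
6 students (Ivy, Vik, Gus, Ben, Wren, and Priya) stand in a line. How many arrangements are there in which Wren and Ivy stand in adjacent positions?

240

Treat {Wren, Ivy} as a single unit. There are 5 units to order, and the pair itself can be ordered 2 ways.
So the count is 2·(5)! = 240.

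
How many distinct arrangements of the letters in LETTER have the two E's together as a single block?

Treat the 2 copies of E as a single block. The multiset to arrange is then {EE, L, R, T, T}, 5 items in all.
That gives (5)!/(2!) = 60 arrangements.

60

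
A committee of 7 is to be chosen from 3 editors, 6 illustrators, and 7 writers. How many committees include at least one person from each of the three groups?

Unrestricted: C(16,7) = 11440 ways to pick any 7 of the 16.
Selections missing a whole group: no editors → C(13,7) = 1716; no illustrators → C(10,7) = 120; no writers → C(9,7) = 36.
Add back selections omitting two groups (i.e. drawn from a single group): C(3,7) + C(6,7) + C(7,7) = 1.
By inclusion–exclusion: 11440 − 1872 + 1 = 9569.

9569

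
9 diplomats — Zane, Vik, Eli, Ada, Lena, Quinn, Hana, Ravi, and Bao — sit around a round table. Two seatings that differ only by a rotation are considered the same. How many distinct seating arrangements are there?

40320

Fix one person's seat to break rotational symmetry; the remaining 8 people can be arranged in (8)! = 40320 ways.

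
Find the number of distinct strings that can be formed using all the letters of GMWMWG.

Letter multiplicities in GMWMWG: G×2, M×2, W×2.
So there are 6! / (2!·2!·2!) = 90 distinguishable arrangements.

90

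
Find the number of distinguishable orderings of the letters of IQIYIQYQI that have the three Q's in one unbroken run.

Treat the 3 copies of Q as a single block. The multiset to arrange is then {QQQ, I, I, I, I, Y, Y}, 7 items in all.
That gives (7)!/(4!·2!) = 105 arrangements.

105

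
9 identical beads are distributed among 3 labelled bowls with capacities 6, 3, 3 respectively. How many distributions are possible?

Without the upper bounds there are C(11,2) = 55 ways to split 9 among 3 bowls.
Subtract solutions that violate a single cap (substitute x_i' = x_i − (cap_i+1)): x_1 ≥ 7 gives C(4,2) = 6; x_2 ≥ 4 gives C(7,2) = 21; x_3 ≥ 4 gives C(7,2) = 21. Together 48.
Add back pairs where two caps are both exceeded: 0 + 0 + 3 = 3.
By inclusion–exclusion the count is 55 − 48 + 3 = 10.

10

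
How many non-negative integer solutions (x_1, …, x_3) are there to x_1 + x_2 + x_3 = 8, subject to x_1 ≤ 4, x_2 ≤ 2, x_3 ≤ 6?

By stars and bars, unrestricted non-negative solutions to x_1+…+x_3 = 8 number C(8+2,2) = 45.
Subtract solutions that violate a single cap (substitute x_i' = x_i − (cap_i+1)): x_1 ≥ 5 gives C(5,2) = 10; x_2 ≥ 3 gives C(7,2) = 21; x_3 ≥ 7 gives C(3,2) = 3. Together 34.
Add back pairs where two caps are both exceeded: 1 + 0 + 0 = 1.
By inclusion–exclusion the count is 45 − 34 + 1 = 12.

12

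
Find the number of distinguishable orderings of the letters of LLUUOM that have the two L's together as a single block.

60

Treat the 2 copies of L as a single block. The multiset to arrange is then {LL, M, O, U, U}, 5 items in all.
That gives (5)!/(2!) = 60 arrangements.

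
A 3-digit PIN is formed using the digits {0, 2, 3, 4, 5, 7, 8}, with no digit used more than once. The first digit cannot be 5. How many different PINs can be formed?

180

The first digit has 7−1 = 6 choices (anything except 5).
The remaining 2 digits are filled from the other 6 symbols without repetition: 6 × 5 = 30.
Total: 6 × 30 = 180.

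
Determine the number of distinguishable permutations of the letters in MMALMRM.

Letter multiplicities in MMALMRM: A×1, L×1, M×4, R×1.
Dividing 7! = 5040 by 4! = 24 for the repeated letters gives 210.

210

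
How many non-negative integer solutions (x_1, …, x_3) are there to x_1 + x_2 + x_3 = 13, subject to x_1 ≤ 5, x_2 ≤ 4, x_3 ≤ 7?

10

Ignoring the caps, the number of non-negative solutions to x_1+…+x_3 = 13 is C(15,2) = 105.
Subtract solutions that violate a single cap (substitute x_i' = x_i − (cap_i+1)): x_1 ≥ 6 gives C(9,2) = 36; x_2 ≥ 5 gives C(10,2) = 45; x_3 ≥ 8 gives C(7,2) = 21. Together 102.
Add back pairs where two caps are both exceeded: 6 + 0 + 1 = 7.
By inclusion–exclusion the count is 105 − 102 + 7 = 10.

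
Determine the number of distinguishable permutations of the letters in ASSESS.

30

The 6 letters of ASSESS have repeats: S appearing 4 times.
Dividing 6! = 720 by 4! = 24 for the repeated letters gives 30.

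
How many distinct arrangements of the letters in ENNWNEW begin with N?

With the first slot taken by N, it remains to arrange the other 6 letters (ENWNEW).
Those 6 letters have E appearing twice, N appearing twice, and W appearing twice, giving (6)!/(2!·2!·2!) = 90.

90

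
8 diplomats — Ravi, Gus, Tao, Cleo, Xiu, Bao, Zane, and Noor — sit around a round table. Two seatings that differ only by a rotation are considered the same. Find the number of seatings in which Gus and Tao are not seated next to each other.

Without the restriction there are (7)! = 5040 seatings.
Seatings with Gus beside Tao: treat them as a block with 2 internal orders, giving 2 × (6)! = 1440.
Subtracting, 5040 − 1440 = 3600.

3600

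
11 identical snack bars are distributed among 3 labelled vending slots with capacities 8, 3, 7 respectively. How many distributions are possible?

26

By stars and bars, unrestricted non-negative solutions to x_1+…+x_3 = 11 number C(11+2,2) = 78.
Subtract solutions that violate a single cap (substitute x_i' = x_i − (cap_i+1)): x_1 ≥ 9 gives C(4,2) = 6; x_2 ≥ 4 gives C(9,2) = 36; x_3 ≥ 8 gives C(5,2) = 10. Together 52.
No two caps can be exceeded simultaneously, so the pair terms are all 0.
By inclusion–exclusion the count is 78 − 52 + 0 = 26.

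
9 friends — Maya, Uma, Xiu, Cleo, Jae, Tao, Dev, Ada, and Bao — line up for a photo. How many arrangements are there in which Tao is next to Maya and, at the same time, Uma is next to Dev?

20160

Treat {Tao,Maya} as one block (2 orders) and {Uma,Dev} as another (2 orders).
That leaves 7 units to arrange: 2 × 2 × 7! = 4 × 5040 = 20160.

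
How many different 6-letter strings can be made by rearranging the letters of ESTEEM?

Letter multiplicities in ESTEEM: E×3, M×1, S×1, T×1.
Dividing 6! = 720 by 3! = 6 for the repeated letters gives 120.

120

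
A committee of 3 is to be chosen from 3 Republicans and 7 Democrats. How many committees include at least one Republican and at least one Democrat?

84

Unrestricted: C(10,3) = 120 ways to pick any 3 of the 10.
Selections missing a whole group: no Republicans → C(7,3) = 35; no Democrats → C(3,3) = 1.
Both groups omitted at once is impossible, so 120 − 36 = 84.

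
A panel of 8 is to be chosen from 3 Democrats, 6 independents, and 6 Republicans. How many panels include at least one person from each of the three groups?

Total 8-person selections from all 15: C(15,8) = 6435.
Subtract selections that omit an entire group: no Democrats → C(12,8) = 495; no independents → C(9,8) = 9; no Republicans → C(9,8) = 9.
Add back selections omitting two groups (i.e. drawn from a single group): C(3,8) + C(6,8) + C(6,8) = 0.
By inclusion–exclusion: 6435 − 513 + 0 = 5922.

5922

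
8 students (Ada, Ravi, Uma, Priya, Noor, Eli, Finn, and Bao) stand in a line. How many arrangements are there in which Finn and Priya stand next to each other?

Glue Finn and Priya into one block (2 internal orders), leaving 7 units to arrange in a row.
So the count is 2·(7)! = 10080.

10080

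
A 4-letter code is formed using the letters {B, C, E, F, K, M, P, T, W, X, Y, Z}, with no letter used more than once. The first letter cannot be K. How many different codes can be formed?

10890

The first letter has 12−1 = 11 choices (anything except K).
The remaining 3 letters are filled from the other 11 symbols without repetition: 11 × 10 × 9 = 990.
Total: 11 × 990 = 10890.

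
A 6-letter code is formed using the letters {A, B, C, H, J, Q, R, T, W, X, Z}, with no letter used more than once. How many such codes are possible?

332640

Choose and order 6 of the 11 symbols: the first letter has 11 options, the next 10, and so on down to 6.
That product is 11 × 10 × 9 × 8 × 7 × 6 = 332640.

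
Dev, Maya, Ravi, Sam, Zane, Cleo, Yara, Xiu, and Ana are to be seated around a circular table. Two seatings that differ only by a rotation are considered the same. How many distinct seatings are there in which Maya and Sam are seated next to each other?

10080

Glue Maya and Sam into a block (2 internal orders). Seating 8 units around a circle gives (7)! arrangements.
So 2 × (7)! = 2 × 5040 = 10080.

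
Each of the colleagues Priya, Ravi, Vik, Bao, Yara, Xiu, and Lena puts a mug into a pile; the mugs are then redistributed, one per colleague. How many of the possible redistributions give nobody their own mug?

1854

This is the derangement count D_7: permutations of 7 items with no fixed point.
By inclusion–exclusion this is Σ_{j=0}^{7} (−1)^j C(7,j)·(7−j)!.
Computing: 5040 − 5040 + 2520 − 840 + 210 − 42 + 7 − 1 = 1854.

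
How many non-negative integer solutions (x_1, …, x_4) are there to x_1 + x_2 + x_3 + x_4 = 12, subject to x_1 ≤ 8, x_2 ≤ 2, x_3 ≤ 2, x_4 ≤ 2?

10

Ignoring the caps, the number of non-negative solutions to x_1+…+x_4 = 12 is C(15,3) = 455.
Subtract solutions that violate a single cap (substitute x_i' = x_i − (cap_i+1)): x_1 ≥ 9 gives C(6,3) = 20; x_2 ≥ 3 gives C(12,3) = 220; x_3 ≥ 3 gives C(12,3) = 220; x_4 ≥ 3 gives C(12,3) = 220. Together 680.
Add back pairs where two caps are both exceeded: 1 + 1 + 1 + 84 + 84 + 84 = 255.
Subtract triples: 0 + 0 + 0 + 20 = 20.
By inclusion–exclusion the count is 455 − 680 + 255 − 20 = 10.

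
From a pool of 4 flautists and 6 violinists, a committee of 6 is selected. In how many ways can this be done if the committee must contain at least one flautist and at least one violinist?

With no constraint there are C(10,6) = 210 possible selections.
Subtract selections that omit an entire group: no flautists → C(6,6) = 1; no violinists → C(4,6) = 0.
Both groups omitted at once is impossible, so 210 − 1 = 209.

209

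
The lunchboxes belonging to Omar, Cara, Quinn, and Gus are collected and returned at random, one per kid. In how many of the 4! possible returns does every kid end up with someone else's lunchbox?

9

This is the derangement count D_4: permutations of 4 items with no fixed point.
By inclusion–exclusion this is Σ_{j=0}^{4} (−1)^j C(4,j)·(4−j)!.
Computing: 24 − 24 + 12 − 4 + 1 = 9.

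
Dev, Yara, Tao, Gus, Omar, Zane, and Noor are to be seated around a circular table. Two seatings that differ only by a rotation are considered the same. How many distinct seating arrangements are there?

Seat Dev anywhere (absorbing the rotational symmetry), then permute the other 6: (6)! = 720.

720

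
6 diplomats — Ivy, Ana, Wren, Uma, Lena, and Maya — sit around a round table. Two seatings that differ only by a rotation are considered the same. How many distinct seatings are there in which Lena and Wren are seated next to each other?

48

Glue Lena and Wren into a block (2 internal orders). Seating 5 units around a circle gives (4)! arrangements.
So 2 × (4)! = 2 × 24 = 48.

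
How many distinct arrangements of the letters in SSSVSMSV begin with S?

105

With the first slot taken by S, it remains to arrange the other 7 letters (SSVSMSV).
Those 7 letters have S appearing 4 times and V appearing twice, giving (7)!/(4!·2!) = 105.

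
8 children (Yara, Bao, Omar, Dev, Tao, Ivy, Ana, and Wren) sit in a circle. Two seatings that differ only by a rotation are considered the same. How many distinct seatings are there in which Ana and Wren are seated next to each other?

Treat {Ana, Wren} as one unit (2 internal orders) and seat the resulting 7 units around the table: (6)! circular arrangements.
So 2 × (6)! = 2 × 720 = 1440.

1440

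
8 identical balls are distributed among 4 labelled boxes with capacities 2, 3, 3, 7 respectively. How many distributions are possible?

47

By stars and bars, unrestricted non-negative solutions to x_1+…+x_4 = 8 number C(8+3,3) = 165.
Subtract solutions that violate a single cap (substitute x_i' = x_i − (cap_i+1)): x_1 ≥ 3 gives C(8,3) = 56; x_2 ≥ 4 gives C(7,3) = 35; x_3 ≥ 4 gives C(7,3) = 35; x_4 ≥ 8 gives C(3,3) = 1. Together 127.
Add back pairs where two caps are both exceeded: 4 + 4 + 0 + 1 + 0 + 0 = 9.
By inclusion–exclusion the count is 165 − 127 + 9 = 47.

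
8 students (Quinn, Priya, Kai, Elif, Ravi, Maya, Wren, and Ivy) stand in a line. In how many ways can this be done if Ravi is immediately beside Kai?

Place the 6 others and the Ravi-Kai pair as 7 objects in a line; the pair has 2 internal arrangements.
That gives 2 × 7! = 2 × 5040 = 10080.

10080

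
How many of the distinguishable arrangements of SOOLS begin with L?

Fix L in the first position and arrange the remaining 4 letters.
Those 4 letters have O appearing twice and S appearing twice, giving (4)!/(2!·2!) = 6.

6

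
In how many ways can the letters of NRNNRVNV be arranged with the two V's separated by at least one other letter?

There are 8!/(4!·2!·2!) = 420 arrangements of NRNNRVNV in total.
If the two V's are adjacent, glue them into one block, leaving 7 items to arrange: (7)!/(4!·2!) = 105 ways.
Subtracting, 420 − 105 = 315 arrangements keep the V's apart.

315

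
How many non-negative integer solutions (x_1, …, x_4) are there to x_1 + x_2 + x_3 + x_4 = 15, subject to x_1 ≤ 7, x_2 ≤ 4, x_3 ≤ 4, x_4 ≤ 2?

Without the upper bounds there are C(18,3) = 816 ways to split 15 among 4 variables.
Subtract solutions that violate a single cap (substitute x_i' = x_i − (cap_i+1)): x_1 ≥ 8 gives C(10,3) = 120; x_2 ≥ 5 gives C(13,3) = 286; x_3 ≥ 5 gives C(13,3) = 286; x_4 ≥ 3 gives C(15,3) = 455. Together 1147.
Add back pairs where two caps are both exceeded: 10 + 10 + 35 + 56 + 120 + 120 = 351.
Subtract triples: 0 + 0 + 0 + 10 = 10.
By inclusion–exclusion the count is 816 − 1147 + 351 − 10 = 10.

10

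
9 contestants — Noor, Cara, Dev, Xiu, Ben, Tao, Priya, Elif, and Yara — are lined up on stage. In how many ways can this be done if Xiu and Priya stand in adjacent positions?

80640

Treat {Xiu, Priya} as a single unit. There are 8 units to order, and the pair itself can be ordered 2 ways.
So the count is 2·(8)! = 80640.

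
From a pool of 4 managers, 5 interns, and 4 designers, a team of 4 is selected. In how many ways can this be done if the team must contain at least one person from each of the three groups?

With no constraint there are C(13,4) = 715 possible selections.
Subtract selections that omit an entire group: no managers → C(9,4) = 126; no interns → C(8,4) = 70; no designers → C(9,4) = 126.
Add back selections omitting two groups (i.e. drawn from a single group): C(4,4) + C(5,4) + C(4,4) = 7.
By inclusion–exclusion: 715 − 322 + 7 = 400.

400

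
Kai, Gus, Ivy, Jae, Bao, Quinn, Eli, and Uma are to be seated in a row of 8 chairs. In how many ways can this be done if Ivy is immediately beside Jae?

10080

Glue Ivy and Jae into one block (2 internal orders), leaving 7 units to arrange in a row.
So the count is 2·(7)! = 10080.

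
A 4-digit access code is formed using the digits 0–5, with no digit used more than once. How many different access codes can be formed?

This is a permutation of 4 out of 6: P(6,4) = 6!/2!.
That product is 6 × 5 × 4 × 3 = 360.

360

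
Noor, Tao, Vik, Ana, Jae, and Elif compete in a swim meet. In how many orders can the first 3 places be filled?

120

This is an ordered selection of 3 from 6: P(6,3).
That gives 6 × 5 × 4 = 120.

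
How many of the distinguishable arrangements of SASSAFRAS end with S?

1120

Fix S in the last position and arrange the remaining 8 letters.
Those 8 letters have A appearing 3 times and S appearing 3 times, giving (8)!/(3!·3!) = 1120.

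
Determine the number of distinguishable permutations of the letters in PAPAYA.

Letter multiplicities in PAPAYA: A×3, P×2, Y×1.
So there are 6! / (3!·2!) = 60 distinguishable arrangements.

60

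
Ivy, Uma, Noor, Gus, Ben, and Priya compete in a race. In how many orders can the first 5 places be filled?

720

There are 6 choices for 1st place, 5 for 2nd, and so on down to 2 for position 5.
That gives 6 × 5 × 4 × 3 × 2 = 720.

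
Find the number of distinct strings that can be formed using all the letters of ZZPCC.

30

Letter multiplicities in ZZPCC: C×2, P×1, Z×2.
So there are 5! / (2!·2!) = 30 distinguishable arrangements.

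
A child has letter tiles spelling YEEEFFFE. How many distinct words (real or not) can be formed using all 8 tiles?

YEEEFFFE has 8 letters with E appearing 4 times and F appearing 3 times.
The number of distinct arrangements is 8!/(4!·3!) = 40320/144 = 280.

280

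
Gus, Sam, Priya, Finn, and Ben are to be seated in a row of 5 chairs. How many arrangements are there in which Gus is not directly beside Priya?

72

There are 5! = 120 arrangements in all. If Gus and Priya are adjacent, merging them into one block gives 2·(4)! = 48 arrangements.
So 120 − 48 = 72 arrangements keep them apart.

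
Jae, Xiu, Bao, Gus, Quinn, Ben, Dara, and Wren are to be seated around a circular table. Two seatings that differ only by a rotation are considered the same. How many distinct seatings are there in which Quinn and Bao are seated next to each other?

1440

Glue Quinn and Bao into a block (2 internal orders). Seating 7 units around a circle gives (6)! arrangements.
So 2 × (6)! = 2 × 720 = 1440.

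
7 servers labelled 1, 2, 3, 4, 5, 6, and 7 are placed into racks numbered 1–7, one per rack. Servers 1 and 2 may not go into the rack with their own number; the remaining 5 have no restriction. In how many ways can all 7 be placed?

3720

Let Aᵢ (for i ∈ {1, 2}) be the placements that put server i in its forbidden rack. Any j of these fix j positions, leaving (7−j)! ways to fill the rest, and there are C(2,j) ways to pick which j.
By inclusion–exclusion, the number of valid placements is Σ_{j=0}^{2} (−1)^j C(2,j)·(7−j)!.
Computing: 5040 − 1440 + 120 = 3720.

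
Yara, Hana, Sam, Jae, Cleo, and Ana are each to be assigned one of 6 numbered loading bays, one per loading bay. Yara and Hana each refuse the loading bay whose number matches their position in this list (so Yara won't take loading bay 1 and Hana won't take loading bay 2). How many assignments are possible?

504

Let Aᵢ (for i ∈ {1, 2}) be the placements that put person i in their forbidden loading bay. Any j of these fix j positions, leaving (6−j)! ways to fill the rest, and there are C(2,j) ways to pick which j.
By inclusion–exclusion, the number of valid placements is Σ_{j=0}^{2} (−1)^j C(2,j)·(6−j)!.
Computing: 720 − 240 + 24 = 504.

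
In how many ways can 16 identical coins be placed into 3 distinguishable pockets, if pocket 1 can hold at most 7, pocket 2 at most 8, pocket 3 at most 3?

6

Without the upper bounds there are C(18,2) = 153 ways to split 16 among 3 pockets.
Subtract solutions that violate a single cap (substitute x_i' = x_i − (cap_i+1)): x_1 ≥ 8 gives C(10,2) = 45; x_2 ≥ 9 gives C(9,2) = 36; x_3 ≥ 4 gives C(14,2) = 91. Together 172.
Add back pairs where two caps are both exceeded: 0 + 15 + 10 = 25.
By inclusion–exclusion the count is 153 − 172 + 25 = 6.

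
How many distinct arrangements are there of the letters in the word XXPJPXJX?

The 8 letters of XXPJPXJX have repeats: J appearing twice, P appearing twice, and X appearing 4 times.
So there are 8! / (4!·2!·2!) = 420 distinguishable arrangements.

420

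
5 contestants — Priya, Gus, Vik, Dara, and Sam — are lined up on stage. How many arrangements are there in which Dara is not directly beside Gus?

72

Of the 5! = 120 arrangements, those with Dara and Gus adjacent number 2 × 4! = 48 (treat the pair as a block with 2 internal orders).
So 120 − 48 = 72 arrangements keep them apart.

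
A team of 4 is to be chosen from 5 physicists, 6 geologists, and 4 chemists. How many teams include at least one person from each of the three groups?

With no constraint there are C(15,4) = 1365 possible selections.
Selections missing a whole group: no physicists → C(10,4) = 210; no geologists → C(9,4) = 126; no chemists → C(11,4) = 330.
Add back selections omitting two groups (i.e. drawn from a single group): C(5,4) + C(6,4) + C(4,4) = 21.
By inclusion–exclusion: 1365 − 666 + 21 = 720.

720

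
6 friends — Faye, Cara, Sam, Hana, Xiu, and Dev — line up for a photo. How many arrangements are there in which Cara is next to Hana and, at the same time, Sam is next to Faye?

Treat {Cara,Hana} as one block (2 orders) and {Sam,Faye} as another (2 orders).
That leaves 4 units to arrange: 2 × 2 × 4! = 4 × 24 = 96.

96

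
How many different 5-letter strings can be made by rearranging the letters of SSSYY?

10

SSSYY has 5 letters with S appearing 3 times and Y appearing twice.
The number of distinct arrangements is 5!/(3!·2!) = 120/12 = 10.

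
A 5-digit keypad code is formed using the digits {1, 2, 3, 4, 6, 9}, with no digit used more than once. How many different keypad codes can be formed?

With no repetition, fill the 5 digits in order: 6 choices, then 5, down to 2.
That product is 6 × 5 × 4 × 3 × 2 = 720.

720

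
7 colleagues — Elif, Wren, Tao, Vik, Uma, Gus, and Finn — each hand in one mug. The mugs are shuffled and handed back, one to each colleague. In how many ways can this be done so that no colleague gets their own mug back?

Count assignments avoiding every fixed point. For any j of the 7 colleagues fixed to their own mug, the other 7−j can be arranged in (7−j)! ways.
By inclusion–exclusion this is Σ_{j=0}^{7} (−1)^j C(7,j)·(7−j)!.
Computing: 5040 − 5040 + 2520 − 840 + 210 − 42 + 7 − 1 = 1854.

1854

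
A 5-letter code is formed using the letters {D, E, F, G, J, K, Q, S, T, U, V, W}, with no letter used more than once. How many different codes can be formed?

With no repetition, fill the 5 letters in order: 12 choices, then 11, down to 8.
12 × 11 × 10 × 9 × 8 = 95040.

95040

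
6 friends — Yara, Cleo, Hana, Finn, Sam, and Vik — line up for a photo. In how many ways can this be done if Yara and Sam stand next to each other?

Treat {Yara, Sam} as a single unit. There are 5 units to order, and the pair itself can be ordered 2 ways.
So the count is 2·(5)! = 240.

240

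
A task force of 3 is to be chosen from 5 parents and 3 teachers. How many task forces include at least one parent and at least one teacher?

45

Unrestricted: C(8,3) = 56 ways to pick any 3 of the 8.
Subtract selections that omit an entire group: no parents → C(3,3) = 1; no teachers → C(5,3) = 10.
Both groups omitted at once is impossible, so 56 − 11 = 45.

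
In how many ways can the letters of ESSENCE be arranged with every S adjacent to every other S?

Treat the 2 copies of S as a single block. The multiset to arrange is then {SS, C, E, E, E, N}, 6 items in all.
That gives (6)!/(3!) = 120 arrangements.

120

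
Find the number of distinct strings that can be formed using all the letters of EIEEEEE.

The 7 letters of EIEEEEE have repeats: E appearing 6 times.
So there are 7! / (6!) = 7 distinguishable arrangements.

7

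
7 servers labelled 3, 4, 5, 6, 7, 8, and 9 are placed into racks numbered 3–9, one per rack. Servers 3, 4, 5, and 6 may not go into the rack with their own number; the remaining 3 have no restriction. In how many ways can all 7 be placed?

Let Aᵢ (for 3 ≤ i ≤ 6) be the placements that put server i in its forbidden rack. Any j of these fix j positions, leaving (7−j)! ways to fill the rest, and there are C(4,j) ways to pick which j.
By inclusion–exclusion, the number of valid placements is Σ_{j=0}^{4} (−1)^j C(4,j)·(7−j)!.
Computing: 5040 − 2880 + 720 − 96 + 6 = 2790.

2790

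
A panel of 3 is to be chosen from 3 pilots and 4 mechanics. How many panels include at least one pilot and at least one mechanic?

30

With no constraint there are C(7,3) = 35 possible selections.
Selections missing a whole group: no pilots → C(4,3) = 4; no mechanics → C(3,3) = 1.
Both groups omitted at once is impossible, so 35 − 5 = 30.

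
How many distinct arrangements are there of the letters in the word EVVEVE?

EVVEVE has 6 letters with E appearing 3 times and V appearing 3 times.
Dividing 6! = 720 by 3!·3! = 36 for the repeated letters gives 20.

20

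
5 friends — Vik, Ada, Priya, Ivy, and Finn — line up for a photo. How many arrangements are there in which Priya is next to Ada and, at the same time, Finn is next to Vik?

Treat {Priya,Ada} as one block (2 orders) and {Finn,Vik} as another (2 orders).
That leaves 3 units to arrange: 2 × 2 × 3! = 4 × 6 = 24.

24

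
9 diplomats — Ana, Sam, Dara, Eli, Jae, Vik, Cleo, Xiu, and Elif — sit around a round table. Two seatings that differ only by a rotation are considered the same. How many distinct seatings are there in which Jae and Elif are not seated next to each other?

All circular seatings of 9 people number (8)! = 40320.
Seatings with Jae beside Elif: treat them as a block with 2 internal orders, giving 2 × (7)! = 10080.
Subtracting, 40320 − 10080 = 30240.

30240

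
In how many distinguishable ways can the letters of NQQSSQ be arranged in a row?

60

NQQSSQ has 6 letters with Q appearing 3 times and S appearing twice.
Dividing 6! = 720 by 3!·2! = 12 for the repeated letters gives 60.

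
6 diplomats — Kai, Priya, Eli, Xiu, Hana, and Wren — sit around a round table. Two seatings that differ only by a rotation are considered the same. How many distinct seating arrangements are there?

120

Fix one person's seat to break rotational symmetry; the remaining 5 people can be arranged in (5)! = 120 ways.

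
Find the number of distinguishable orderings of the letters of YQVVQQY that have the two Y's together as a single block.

60

Treat the 2 copies of Y as a single block. The multiset to arrange is then {YY, Q, Q, Q, V, V}, 6 items in all.
That gives (6)!/(3!·2!) = 60 arrangements.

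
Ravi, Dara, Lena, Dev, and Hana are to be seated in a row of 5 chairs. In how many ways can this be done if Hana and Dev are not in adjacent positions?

72

There are 5! = 120 arrangements in all. If Hana and Dev are adjacent, merging them into one block gives 2·(4)! = 48 arrangements.
So 120 − 48 = 72 arrangements keep them apart.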